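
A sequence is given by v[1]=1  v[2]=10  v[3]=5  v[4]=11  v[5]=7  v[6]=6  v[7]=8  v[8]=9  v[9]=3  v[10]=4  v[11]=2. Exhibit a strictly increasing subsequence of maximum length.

Patience tails give the LIS length; then backtrack through the dp parents:
1 → extends → [1]
10 → extends → [1, 10]
5 → replaces 10 → [1, 5]
11 → extends → [1, 5, 11]
7 → replaces 11 → [1, 5, 7]
6 → replaces 7 → [1, 5, 6]
8 → extends → [1, 5, 6, 8]
9 → extends → [1, 5, 6, 8, 9]
3 → replaces 5 → [1, 3, 6, 8, 9]
4 → replaces 6 → [1, 3, 4, 8, 9]
2 → replaces 3 → [1, 2, 4, 8, 9]
Length 5; one witness is 1, 5, 7, 8, 9.

1, 5, 7, 8, 9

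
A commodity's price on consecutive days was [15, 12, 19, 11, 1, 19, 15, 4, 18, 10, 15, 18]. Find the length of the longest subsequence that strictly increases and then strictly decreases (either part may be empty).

5

inc[i] = longest strictly increasing subsequence ending at i; dec[i] = longest strictly decreasing subsequence starting at i:
i:      1  2  3  4  5  6  7  8  9 10 11 12
a[i]:  15 12 19 11  1 19 15  4 18 10 15 18
inc:    1  1  2  1  1  2  2  2  3  3  4  5
dec:    4  3  3  2  1  3  2  1  2  1  1  1
Best peak at i=12 (value 18): inc=5, dec=1, length 5+1−1 = 5.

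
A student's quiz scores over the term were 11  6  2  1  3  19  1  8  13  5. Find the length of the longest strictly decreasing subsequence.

Negate each value so 'decreasing' becomes 'increasing', then run patience tails on the negated sequence:
-11 → extends → [-11]
-6 → extends → [-11, -6]
-2 → extends → [-11, -6, -2]
-1 → extends → [-11, -6, -2, -1]
-3 → replaces -2 → [-11, -6, -3, -1]
-19 → replaces -11 → [-19, -6, -3, -1]
-1 → already a tail → [-19, -6, -3, -1]
-8 → replaces -6 → [-19, -8, -3, -1]
-13 → replaces -8 → [-19, -13, -3, -1]
-5 → replaces -3 → [-19, -13, -5, -1]
Four tails, so the longest strictly decreasing subsequence of the original has length 4.

4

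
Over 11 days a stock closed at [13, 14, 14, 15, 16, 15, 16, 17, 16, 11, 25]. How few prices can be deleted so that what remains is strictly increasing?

Fewest deletions = n − (longest strictly increasing subsequence).
Patience tails:
13 → extends → [13]
14 → extends → [13, 14]
14 → already a tail → [13, 14]
15 → extends → [13, 14, 15]
16 → extends → [13, 14, 15, 16]
15 → already a tail → [13, 14, 15, 16]
16 → already a tail → [13, 14, 15, 16]
17 → extends → [13, 14, 15, 16, 17]
16 → already a tail → [13, 14, 15, 16, 17]
11 → replaces 13 → [11, 14, 15, 16, 17]
25 → extends → [11, 14, 15, 16, 17, 25]
Longest strictly increasing subsequence has length 6, so deletions = 11 − 6 = 5.

5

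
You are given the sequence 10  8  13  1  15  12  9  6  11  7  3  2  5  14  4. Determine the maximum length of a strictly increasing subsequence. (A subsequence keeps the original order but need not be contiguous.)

4

Track the smallest tail for each achievable length (strict):
10 → extends → [10]
8 → replaces 10 → [8]
13 → extends → [8, 13]
1 → replaces 8 → [1, 13]
15 → extends → [1, 13, 15]
12 → replaces 13 → [1, 12, 15]
9 → replaces 12 → [1, 9, 15]
6 → replaces 9 → [1, 6, 15]
11 → replaces 15 → [1, 6, 11]
7 → replaces 11 → [1, 6, 7]
3 → replaces 6 → [1, 3, 7]
2 → replaces 3 → [1, 2, 7]
5 → replaces 7 → [1, 2, 5]
14 → extends → [1, 2, 5, 14]
4 → replaces 5 → [1, 2, 4, 14]
Four tails, so the longest strictly increasing subsequence has length 4 (e.g. 8, 9, 11, 14).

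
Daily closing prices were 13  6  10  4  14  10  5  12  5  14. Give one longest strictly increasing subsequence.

6, 10, 12, 14

Patience tails give the LIS length; then backtrack through the dp parents:
13 → extends → [13]
6 → replaces 13 → [6]
10 → extends → [6, 10]
4 → replaces 6 → [4, 10]
14 → extends → [4, 10, 14]
10 → already a tail → [4, 10, 14]
5 → replaces 10 → [4, 5, 14]
12 → replaces 14 → [4, 5, 12]
5 → already a tail → [4, 5, 12]
14 → extends → [4, 5, 12, 14]
Length 4; one witness is 6, 10, 12, 14.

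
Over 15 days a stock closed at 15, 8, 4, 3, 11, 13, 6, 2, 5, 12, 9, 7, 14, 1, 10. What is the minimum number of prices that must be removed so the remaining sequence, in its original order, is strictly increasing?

11

Fewest deletions = n − (longest strictly increasing subsequence).
Patience tails:
15 → extends → [15]
8 → replaces 15 → [8]
4 → replaces 8 → [4]
3 → replaces 4 → [3]
11 → extends → [3, 11]
13 → extends → [3, 11, 13]
6 → replaces 11 → [3, 6, 13]
2 → replaces 3 → [2, 6, 13]
5 → replaces 6 → [2, 5, 13]
12 → replaces 13 → [2, 5, 12]
9 → replaces 12 → [2, 5, 9]
7 → replaces 9 → [2, 5, 7]
14 → extends → [2, 5, 7, 14]
1 → replaces 2 → [1, 5, 7, 14]
10 → replaces 14 → [1, 5, 7, 10]
Longest strictly increasing subsequence has length 4, so deletions = 15 − 4 = 11.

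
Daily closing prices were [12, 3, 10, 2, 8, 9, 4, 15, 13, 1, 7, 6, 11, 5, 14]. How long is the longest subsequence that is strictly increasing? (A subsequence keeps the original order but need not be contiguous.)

Let dp[i] be the length of the longest such subsequence ending at index i:
i:      1  2  3  4  5  6  7  8  9 10 11 12 13 14 15
a[i]:  12  3 10  2  8  9  4 15 13  1  7  6 11  5 14
dp:     1  1  2  1  2  3  2  4  4  1  3  3  4  3  5
Maximum dp value is 5.

5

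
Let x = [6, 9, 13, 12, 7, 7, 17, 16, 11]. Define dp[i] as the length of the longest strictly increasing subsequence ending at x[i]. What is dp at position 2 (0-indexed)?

dp[i] = 1 + max{dp[j] : j<i, x[j]<x[i]} (or 1 if no such j):
i:      0  1  2  3  4  5  6  7  8
x[i]:   6  9 13 12  7  7 17 16 11
dp:     1  2  3  3  2  2  4  4  3
At index 2 the value is 3.

3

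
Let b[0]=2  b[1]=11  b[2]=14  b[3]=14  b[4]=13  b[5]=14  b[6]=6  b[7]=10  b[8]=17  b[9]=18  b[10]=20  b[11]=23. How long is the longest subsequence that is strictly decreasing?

Negate each value so 'decreasing' becomes 'increasing', then run patience tails on the negated sequence:
-2 → extends → [-2]
-11 → replaces -2 → [-11]
-14 → replaces -11 → [-14]
-14 → already a tail → [-14]
-13 → extends → [-14, -13]
-14 → already a tail → [-14, -13]
-6 → extends → [-14, -13, -6]
-10 → replaces -6 → [-14, -13, -10]
-17 → replaces -14 → [-17, -13, -10]
-18 → replaces -17 → [-18, -13, -10]
-20 → replaces -18 → [-20, -13, -10]
-23 → replaces -20 → [-23, -13, -10]
Three tails, so the longest strictly decreasing subsequence of the original has length 3.

3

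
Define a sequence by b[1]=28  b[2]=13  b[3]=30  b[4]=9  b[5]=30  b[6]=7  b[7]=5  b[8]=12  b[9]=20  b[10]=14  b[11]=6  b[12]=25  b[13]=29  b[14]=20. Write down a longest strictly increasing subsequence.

9, 12, 20, 25, 29

Patience tails give the LIS length; then backtrack through the dp parents:
28 → extends → [28]
13 → replaces 28 → [13]
30 → extends → [13, 30]
9 → replaces 13 → [9, 30]
30 → already a tail → [9, 30]
7 → replaces 9 → [7, 30]
5 → replaces 7 → [5, 30]
12 → replaces 30 → [5, 12]
20 → extends → [5, 12, 20]
14 → replaces 20 → [5, 12, 14]
6 → replaces 12 → [5, 6, 14]
25 → extends → [5, 6, 14, 25]
29 → extends → [5, 6, 14, 25, 29]
20 → replaces 25 → [5, 6, 14, 20, 29]
Length 5; one witness is 9, 12, 20, 25, 29.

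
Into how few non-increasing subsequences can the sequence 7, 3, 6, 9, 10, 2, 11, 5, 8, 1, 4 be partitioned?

Place each on the leftmost legal pile:
7 → new pile 1 (tops now [7])
3 → pile 1 (tops now [3])
6 → new pile 2 (tops now [3, 6])
9 → new pile 3 (tops now [3, 6, 9])
10 → new pile 4 (tops now [3, 6, 9, 10])
2 → pile 1 (tops now [2, 6, 9, 10])
11 → new pile 5 (tops now [2, 6, 9, 10, 11])
5 → pile 2 (tops now [2, 5, 9, 10, 11])
8 → pile 3 (tops now [2, 5, 8, 10, 11])
1 → pile 1 (tops now [1, 5, 8, 10, 11])
4 → pile 2 (tops now [1, 4, 8, 10, 11])
Five piles.

5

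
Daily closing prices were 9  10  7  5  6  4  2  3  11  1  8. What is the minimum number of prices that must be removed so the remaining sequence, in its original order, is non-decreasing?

8

Fewest deletions = n − (longest non-decreasing subsequence).
i:      1  2  3  4  5  6  7  8  9 10 11
a[i]:   9 10  7  5  6  4  2  3 11  1  8
dp:     1  2  1  1  2  1  1  2  3  1  3
max dp = 3, so deletions = 11 − 3 = 8.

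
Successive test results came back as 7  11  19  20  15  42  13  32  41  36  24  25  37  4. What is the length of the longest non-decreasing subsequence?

Let dp[i] be the length of the longest such subsequence ending at index i:
i:      1  2  3  4  5  6  7  8  9 10 11 12 13 14
a[i]:   7 11 19 20 15 42 13 32 41 36 24 25 37  4
dp:     1  2  3  4  3  5  3  5  6  6  5  6  7  1
Maximum dp value is 7.

7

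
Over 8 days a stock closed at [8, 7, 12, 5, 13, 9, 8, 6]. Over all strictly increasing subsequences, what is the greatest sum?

33

Let S[i] be the best sum of a strictly increasing subsequence ending at i:
i:      1  2  3  4  5  6  7  8
a[i]:   8  7 12  5 13  9  8  6
S:      8  7 20  5 33 17 15 11
Maximum is 33 (e.g. 8 + 12 + 13).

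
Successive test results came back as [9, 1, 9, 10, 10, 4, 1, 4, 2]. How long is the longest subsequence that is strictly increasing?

3

Let dp[i] be the length of the longest such subsequence ending at index i:
i:      1  2  3  4  5  6  7  8  9
a[i]:   9  1  9 10 10  4  1  4  2
dp:     1  1  2  3  3  2  1  2  2
Maximum dp value is 3.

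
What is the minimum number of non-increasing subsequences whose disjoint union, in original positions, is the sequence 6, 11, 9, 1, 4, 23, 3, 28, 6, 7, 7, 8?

The minimum number of non-increasing subsequences covering a sequence equals the length of its longest strictly increasing subsequence.
LIS length is 5 (e.g. 1, 4, 6, 7, 8), so 5 piles are needed.

5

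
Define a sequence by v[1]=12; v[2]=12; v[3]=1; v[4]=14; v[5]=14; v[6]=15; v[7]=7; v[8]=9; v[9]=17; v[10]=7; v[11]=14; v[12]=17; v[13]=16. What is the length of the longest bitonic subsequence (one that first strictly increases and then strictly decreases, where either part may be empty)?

6

inc[i] = longest strictly increasing subsequence ending at i; dec[i] = longest strictly decreasing subsequence starting at i:
i:      1  2  3  4  5  6  7  8  9 10 11 12 13
v[i]:  12 12  1 14 14 15  7  9 17  7 14 17 16
inc:    1  1  1  2  2  3  2  3  4  2  4  5  5
dec:    3  3  1  3  3  3  1  2  2  1  1  2  1
Best peak at i=12 (value 17): inc=5, dec=2, length 5+2−1 = 6.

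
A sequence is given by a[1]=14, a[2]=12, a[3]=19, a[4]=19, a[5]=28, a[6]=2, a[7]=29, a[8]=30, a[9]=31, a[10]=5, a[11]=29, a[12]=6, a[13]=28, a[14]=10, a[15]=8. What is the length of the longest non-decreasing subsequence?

Let dp[i] be the length of the longest such subsequence ending at index i:
i:      1  2  3  4  5  6  7  8  9 10 11 12 13 14 15
a[i]:  14 12 19 19 28  2 29 30 31  5 29  6 28 10  8
dp:     1  1  2  3  4  1  5  6  7  2  6  3  5  4  4
Maximum dp value is 7.

7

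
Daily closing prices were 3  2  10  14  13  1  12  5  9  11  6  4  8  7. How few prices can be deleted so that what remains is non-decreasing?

Fewest deletions = n − (longest non-decreasing subsequence).
Patience tails:
3 → extends → [3]
2 → replaces 3 → [2]
10 → extends → [2, 10]
14 → extends → [2, 10, 14]
13 → replaces 14 → [2, 10, 13]
1 → replaces 2 → [1, 10, 13]
12 → replaces 13 → [1, 10, 12]
5 → replaces 10 → [1, 5, 12]
9 → replaces 12 → [1, 5, 9]
11 → extends → [1, 5, 9, 11]
6 → replaces 9 → [1, 5, 6, 11]
4 → replaces 5 → [1, 4, 6, 11]
8 → replaces 11 → [1, 4, 6, 8]
7 → replaces 8 → [1, 4, 6, 7]
Longest non-decreasing subsequence has length 4, so deletions = 14 − 4 = 10.

10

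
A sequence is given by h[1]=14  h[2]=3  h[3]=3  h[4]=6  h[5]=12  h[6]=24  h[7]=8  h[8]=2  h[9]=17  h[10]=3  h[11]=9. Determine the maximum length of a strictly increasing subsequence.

Track the smallest tail for each achievable length (strict):
14 → extends → [14]
3 → replaces 14 → [3]
3 → already a tail → [3]
6 → extends → [3, 6]
12 → extends → [3, 6, 12]
24 → extends → [3, 6, 12, 24]
8 → replaces 12 → [3, 6, 8, 24]
2 → replaces 3 → [2, 6, 8, 24]
17 → replaces 24 → [2, 6, 8, 17]
3 → replaces 6 → [2, 3, 8, 17]
9 → replaces 17 → [2, 3, 8, 9]
Four tails, so the longest strictly increasing subsequence has length 4 (e.g. 3, 6, 12, 24).

4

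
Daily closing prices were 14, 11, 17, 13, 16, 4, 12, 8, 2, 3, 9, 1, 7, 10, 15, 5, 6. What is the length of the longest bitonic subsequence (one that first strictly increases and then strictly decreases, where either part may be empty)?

inc[i] = longest strictly increasing subsequence ending at i; dec[i] = longest strictly decreasing subsequence starting at i:
i:      1  2  3  4  5  6  7  8  9 10 11 12 13 14 15 16 17
a[i]:  14 11 17 13 16  4 12  8  2  3  9  1  7 10 15  5  6
inc:    1  1  2  2  3  1  2  2  1  2  3  1  3  4  5  3  4
dec:    6  4  6  5  5  3  4  3  2  2  3  1  2  2  2  1  1
Best peak at i=3 (value 17): inc=2, dec=6, length 2+6−1 = 7.

7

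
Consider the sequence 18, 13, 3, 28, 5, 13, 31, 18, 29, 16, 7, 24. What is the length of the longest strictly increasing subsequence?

Let dp[i] be the length of the longest such subsequence ending at index i:
i:      1  2  3  4  5  6  7  8  9 10 11 12
a[i]:  18 13  3 28  5 13 31 18 29 16  7 24
dp:     1  1  1  2  2  3  4  4  5  4  3  5
Maximum dp value is 5.

5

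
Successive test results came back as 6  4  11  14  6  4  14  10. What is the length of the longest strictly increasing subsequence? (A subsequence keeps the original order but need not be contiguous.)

Track the smallest tail for each achievable length (strict):
6 → extends → [6]
4 → replaces 6 → [4]
11 → extends → [4, 11]
14 → extends → [4, 11, 14]
6 → replaces 11 → [4, 6, 14]
4 → already a tail → [4, 6, 14]
14 → already a tail → [4, 6, 14]
10 → replaces 14 → [4, 6, 10]
Three tails, so the longest strictly increasing subsequence has length 3 (e.g. 6, 11, 14).

3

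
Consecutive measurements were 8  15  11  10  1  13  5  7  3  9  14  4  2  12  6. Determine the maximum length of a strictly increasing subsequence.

Track the smallest tail for each achievable length (strict):
8 → extends → [8]
15 → extends → [8, 15]
11 → replaces 15 → [8, 11]
10 → replaces 11 → [8, 10]
1 → replaces 8 → [1, 10]
13 → extends → [1, 10, 13]
5 → replaces 10 → [1, 5, 13]
7 → replaces 13 → [1, 5, 7]
3 → replaces 5 → [1, 3, 7]
9 → extends → [1, 3, 7, 9]
14 → extends → [1, 3, 7, 9, 14]
4 → replaces 7 → [1, 3, 4, 9, 14]
2 → replaces 3 → [1, 2, 4, 9, 14]
12 → replaces 14 → [1, 2, 4, 9, 12]
6 → replaces 9 → [1, 2, 4, 6, 12]
Five tails, so the longest strictly increasing subsequence has length 5 (e.g. 1, 5, 7, 9, 14).

5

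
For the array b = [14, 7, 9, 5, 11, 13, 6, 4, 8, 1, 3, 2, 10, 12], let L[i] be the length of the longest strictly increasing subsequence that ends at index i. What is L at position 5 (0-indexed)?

dp[i] = 1 + max{dp[j] : j<i, b[j]<b[i]} (or 1 if no such j):
i:      0  1  2  3  4  5  6  7  8  9 10 11 12 13
b[i]:  14  7  9  5 11 13  6  4  8  1  3  2 10 12
dp:     1  1  2  1  3  4  2  1  3  1  2  2  4  5
At index 5 the value is 4.

4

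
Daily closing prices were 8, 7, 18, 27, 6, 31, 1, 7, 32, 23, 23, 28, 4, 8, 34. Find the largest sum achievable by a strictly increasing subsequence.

Let S[i] be the best sum of a strictly increasing subsequence ending at i:
i:       1   2   3   4   5   6   7   8   9  10  11  12  13  14  15
a[i]:    8   7  18  27   6  31   1   7  32  23  23  28   4   8  34
S:       8   7  26  53   6  84   1  13 116  49  49  81   5  21 150
Maximum is 150 (e.g. 8 + 18 + 27 + 31 + 32 + 34).

150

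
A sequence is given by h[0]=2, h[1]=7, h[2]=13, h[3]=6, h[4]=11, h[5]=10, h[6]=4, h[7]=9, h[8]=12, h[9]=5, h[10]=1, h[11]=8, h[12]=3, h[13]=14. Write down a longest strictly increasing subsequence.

2, 7, 11, 12, 14

Patience tails give the LIS length; then backtrack through the dp parents:
2 → extends → [2]
7 → extends → [2, 7]
13 → extends → [2, 7, 13]
6 → replaces 7 → [2, 6, 13]
11 → replaces 13 → [2, 6, 11]
10 → replaces 11 → [2, 6, 10]
4 → replaces 6 → [2, 4, 10]
9 → replaces 10 → [2, 4, 9]
12 → extends → [2, 4, 9, 12]
5 → replaces 9 → [2, 4, 5, 12]
1 → replaces 2 → [1, 4, 5, 12]
8 → replaces 12 → [1, 4, 5, 8]
3 → replaces 4 → [1, 3, 5, 8]
14 → extends → [1, 3, 5, 8, 14]
Length 5; one witness is 2, 7, 11, 12, 14.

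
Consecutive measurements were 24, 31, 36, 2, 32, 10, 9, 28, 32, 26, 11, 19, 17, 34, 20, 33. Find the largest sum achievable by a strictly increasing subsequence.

Let S[i] be the best sum of a strictly increasing subsequence ending at i:
i:       1   2   3   4   5   6   7   8   9  10  11  12  13  14  15  16
a[i]:   24  31  36   2  32  10   9  28  32  26  11  19  17  34  20  33
S:      24  55  91   2  87  12  11  52  87  50  23  42  40 121  62 120
Maximum is 121 (e.g. 24 + 31 + 32 + 34).

121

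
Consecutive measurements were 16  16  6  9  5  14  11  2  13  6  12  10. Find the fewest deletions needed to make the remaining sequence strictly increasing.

Fewest deletions = n − (longest strictly increasing subsequence).
Patience tails:
16 → extends → [16]
16 → already a tail → [16]
6 → replaces 16 → [6]
9 → extends → [6, 9]
5 → replaces 6 → [5, 9]
14 → extends → [5, 9, 14]
11 → replaces 14 → [5, 9, 11]
2 → replaces 5 → [2, 9, 11]
13 → extends → [2, 9, 11, 13]
6 → replaces 9 → [2, 6, 11, 13]
12 → replaces 13 → [2, 6, 11, 12]
10 → replaces 11 → [2, 6, 10, 12]
Longest strictly increasing subsequence has length 4, so deletions = 12 − 4 = 8.

8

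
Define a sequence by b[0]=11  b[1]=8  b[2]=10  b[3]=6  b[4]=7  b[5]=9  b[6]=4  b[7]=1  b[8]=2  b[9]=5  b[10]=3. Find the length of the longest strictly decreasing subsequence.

5

Let dp[i] be the longest strictly decreasing subsequence ending at i:
i:      0  1  2  3  4  5  6  7  8  9 10
b[i]:  11  8 10  6  7  9  4  1  2  5  3
dp:     1  2  2  3  3  3  4  5  5  4  5
Maximum is 5.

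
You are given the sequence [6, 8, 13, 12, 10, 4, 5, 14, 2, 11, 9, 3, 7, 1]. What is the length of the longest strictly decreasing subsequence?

6

Let dp[i] be the longest strictly decreasing subsequence ending at i:
i:      1  2  3  4  5  6  7  8  9 10 11 12 13 14
a[i]:   6  8 13 12 10  4  5 14  2 11  9  3  7  1
dp:     1  1  1  2  3  4  4  1  5  3  4  5  5  6
Maximum is 6.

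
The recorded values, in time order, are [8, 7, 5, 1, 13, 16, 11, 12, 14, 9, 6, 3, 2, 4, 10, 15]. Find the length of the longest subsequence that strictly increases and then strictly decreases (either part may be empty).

inc[i] = longest strictly increasing subsequence ending at i; dec[i] = longest strictly decreasing subsequence starting at i:
i:      1  2  3  4  5  6  7  8  9 10 11 12 13 14 15 16
a[i]:   8  7  5  1 13 16 11 12 14  9  6  3  2  4 10 15
inc:    1  1  1  1  2  3  2  3  4  2  2  2  2  3  4  5
dec:    5  4  3  1  6  6  5  5  5  4  3  2  1  1  1  1
Best peak at i=6 (value 16): inc=3, dec=6, length 3+6−1 = 8.

8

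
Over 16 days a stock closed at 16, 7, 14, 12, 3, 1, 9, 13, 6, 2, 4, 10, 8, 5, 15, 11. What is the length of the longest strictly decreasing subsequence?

6

Let dp[i] be the longest strictly decreasing subsequence ending at i:
i:      1  2  3  4  5  6  7  8  9 10 11 12 13 14 15 16
a[i]:  16  7 14 12  3  1  9 13  6  2  4 10  8  5 15 11
dp:     1  2  2  3  4  5  4  3  5  6  6  4  5  6  2  4
Maximum is 6.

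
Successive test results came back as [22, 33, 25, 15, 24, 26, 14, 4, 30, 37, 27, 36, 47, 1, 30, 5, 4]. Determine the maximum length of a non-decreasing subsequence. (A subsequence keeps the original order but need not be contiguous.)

Let dp[i] be the length of the longest such subsequence ending at index i:
i:      1  2  3  4  5  6  7  8  9 10 11 12 13 14 15 16 17
a[i]:  22 33 25 15 24 26 14  4 30 37 27 36 47  1 30  5  4
dp:     1  2  2  1  2  3  1  1  4  5  4  5  6  1  5  2  2
Maximum dp value is 6.

6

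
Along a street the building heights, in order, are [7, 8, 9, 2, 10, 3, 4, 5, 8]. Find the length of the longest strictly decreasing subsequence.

Let dp[i] be the longest strictly decreasing subsequence ending at i:
i:      1  2  3  4  5  6  7  8  9
a[i]:   7  8  9  2 10  3  4  5  8
dp:     1  1  1  2  1  2  2  2  2
Maximum is 2.

2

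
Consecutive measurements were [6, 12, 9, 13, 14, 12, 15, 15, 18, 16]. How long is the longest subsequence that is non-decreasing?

7

Let dp[i] be the length of the longest such subsequence ending at index i:
i:      1  2  3  4  5  6  7  8  9 10
a[i]:   6 12  9 13 14 12 15 15 18 16
dp:     1  2  2  3  4  3  5  6  7  7
Maximum dp value is 7.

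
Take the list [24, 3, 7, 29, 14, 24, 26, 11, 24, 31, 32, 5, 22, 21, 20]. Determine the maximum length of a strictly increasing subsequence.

7

Let dp[i] be the length of the longest such subsequence ending at index i:
i:      1  2  3  4  5  6  7  8  9 10 11 12 13 14 15
a[i]:  24  3  7 29 14 24 26 11 24 31 32  5 22 21 20
dp:     1  1  2  3  3  4  5  3  4  6  7  2  4  4  4
Maximum dp value is 7.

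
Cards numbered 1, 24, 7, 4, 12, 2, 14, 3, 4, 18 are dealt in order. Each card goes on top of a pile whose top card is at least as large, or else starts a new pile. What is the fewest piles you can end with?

5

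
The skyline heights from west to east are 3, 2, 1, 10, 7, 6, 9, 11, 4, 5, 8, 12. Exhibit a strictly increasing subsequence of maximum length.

Patience tails give the LIS length; then backtrack through the dp parents:
3 → extends → [3]
2 → replaces 3 → [2]
1 → replaces 2 → [1]
10 → extends → [1, 10]
7 → replaces 10 → [1, 7]
6 → replaces 7 → [1, 6]
9 → extends → [1, 6, 9]
11 → extends → [1, 6, 9, 11]
4 → replaces 6 → [1, 4, 9, 11]
5 → replaces 9 → [1, 4, 5, 11]
8 → replaces 11 → [1, 4, 5, 8]
12 → extends → [1, 4, 5, 8, 12]
Length 5; one witness is 3, 7, 9, 11, 12.

3, 7, 9, 11, 12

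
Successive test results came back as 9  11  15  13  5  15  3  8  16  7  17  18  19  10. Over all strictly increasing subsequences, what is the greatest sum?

Let S[i] be the best sum of a strictly increasing subsequence ending at i:
i:       1   2   3   4   5   6   7   8   9  10  11  12  13  14
a[i]:    9  11  15  13   5  15   3   8  16   7  17  18  19  10
S:       9  20  35  33   5  48   3  13  64  12  81  99 118  23
Maximum is 118 (e.g. 9 + 11 + 13 + 15 + 16 + 17 + 18 + 19).

118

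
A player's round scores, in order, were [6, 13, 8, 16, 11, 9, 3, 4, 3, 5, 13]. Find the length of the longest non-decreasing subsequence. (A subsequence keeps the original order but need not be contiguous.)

4

Track the smallest tail for each achievable length (allowing ties):
6 → extends → [6]
13 → extends → [6, 13]
8 → replaces 13 → [6, 8]
16 → extends → [6, 8, 16]
11 → replaces 16 → [6, 8, 11]
9 → replaces 11 → [6, 8, 9]
3 → replaces 6 → [3, 8, 9]
4 → replaces 8 → [3, 4, 9]
3 → replaces 4 → [3, 3, 9]
5 → replaces 9 → [3, 3, 5]
13 → extends → [3, 3, 5, 13]
Four tails, so the longest non-decreasing subsequence has length 4 (e.g. 6, 8, 11, 13).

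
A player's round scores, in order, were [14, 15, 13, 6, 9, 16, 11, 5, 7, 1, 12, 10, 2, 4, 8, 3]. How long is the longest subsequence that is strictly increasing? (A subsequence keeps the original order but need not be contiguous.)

Let dp[i] be the length of the longest such subsequence ending at index i:
i:      1  2  3  4  5  6  7  8  9 10 11 12 13 14 15 16
a[i]:  14 15 13  6  9 16 11  5  7  1 12 10  2  4  8  3
dp:     1  2  1  1  2  3  3  1  2  1  4  3  2  3  4  3
Maximum dp value is 4.

4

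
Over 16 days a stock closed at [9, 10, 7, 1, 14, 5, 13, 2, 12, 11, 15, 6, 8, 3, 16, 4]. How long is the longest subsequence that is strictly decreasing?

6

Let dp[i] be the longest strictly decreasing subsequence ending at i:
i:      1  2  3  4  5  6  7  8  9 10 11 12 13 14 15 16
a[i]:   9 10  7  1 14  5 13  2 12 11 15  6  8  3 16  4
dp:     1  1  2  3  1  3  2  4  3  4  1  5  5  6  1  6
Maximum is 6.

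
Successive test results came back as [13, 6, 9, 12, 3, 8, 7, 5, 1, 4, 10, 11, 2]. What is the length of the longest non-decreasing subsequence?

Let dp[i] be the length of the longest such subsequence ending at index i:
i:      1  2  3  4  5  6  7  8  9 10 11 12 13
a[i]:  13  6  9 12  3  8  7  5  1  4 10 11  2
dp:     1  1  2  3  1  2  2  2  1  2  3  4  2
Maximum dp value is 4.

4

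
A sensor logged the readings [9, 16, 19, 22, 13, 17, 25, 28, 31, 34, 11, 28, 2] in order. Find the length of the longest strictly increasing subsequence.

Track the smallest tail for each achievable length (strict):
9 → extends → [9]
16 → extends → [9, 16]
19 → extends → [9, 16, 19]
22 → extends → [9, 16, 19, 22]
13 → replaces 16 → [9, 13, 19, 22]
17 → replaces 19 → [9, 13, 17, 22]
25 → extends → [9, 13, 17, 22, 25]
28 → extends → [9, 13, 17, 22, 25, 28]
31 → extends → [9, 13, 17, 22, 25, 28, 31]
34 → extends → [9, 13, 17, 22, 25, 28, 31, 34]
11 → replaces 13 → [9, 11, 17, 22, 25, 28, 31, 34]
28 → already a tail → [9, 11, 17, 22, 25, 28, 31, 34]
2 → replaces 9 → [2, 11, 17, 22, 25, 28, 31, 34]
Eight tails, so the longest strictly increasing subsequence has length 8 (e.g. 9, 16, 19, 22, 25, 28, 31, 34).

8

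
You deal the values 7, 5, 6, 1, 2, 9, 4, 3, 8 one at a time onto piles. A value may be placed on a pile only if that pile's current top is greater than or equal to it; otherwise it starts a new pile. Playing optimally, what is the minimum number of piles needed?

The minimum number of non-increasing subsequences covering a sequence equals the length of its longest strictly increasing subsequence.
LIS length is 4 (e.g. 1, 2, 4, 8), so 4 piles are needed.

4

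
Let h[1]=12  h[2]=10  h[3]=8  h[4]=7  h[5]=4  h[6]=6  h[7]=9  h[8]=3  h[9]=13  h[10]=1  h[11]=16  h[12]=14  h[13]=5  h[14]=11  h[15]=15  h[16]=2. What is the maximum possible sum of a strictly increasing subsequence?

Let S[i] be the best sum of a strictly increasing subsequence ending at i:
i:      1  2  3  4  5  6  7  8  9 10 11 12 13 14 15 16
h[i]:  12 10  8  7  4  6  9  3 13  1 16 14  5 11 15  2
S:     12 10  8  7  4 10 19  3 32  1 48 46  9 30 61  3
Maximum is 61 (e.g. 4 + 6 + 9 + 13 + 14 + 15).

61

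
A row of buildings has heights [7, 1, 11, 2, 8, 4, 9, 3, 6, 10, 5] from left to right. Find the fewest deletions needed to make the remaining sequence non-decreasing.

6

Fewest deletions = n − (longest non-decreasing subsequence).
i:      1  2  3  4  5  6  7  8  9 10 11
a[i]:   7  1 11  2  8  4  9  3  6 10  5
dp:     1  1  2  2  3  3  4  3  4  5  4
max dp = 5, so deletions = 11 − 5 = 6.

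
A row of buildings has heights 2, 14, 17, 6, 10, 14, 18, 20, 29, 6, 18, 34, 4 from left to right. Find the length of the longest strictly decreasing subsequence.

Negate each value so 'decreasing' becomes 'increasing', then run patience tails on the negated sequence:
-2 → extends → [-2]
-14 → replaces -2 → [-14]
-17 → replaces -14 → [-17]
-6 → extends → [-17, -6]
-10 → replaces -6 → [-17, -10]
-14 → replaces -10 → [-17, -14]
-18 → replaces -17 → [-18, -14]
-20 → replaces -18 → [-20, -14]
-29 → replaces -20 → [-29, -14]
-6 → extends → [-29, -14, -6]
-18 → replaces -14 → [-29, -18, -6]
-34 → replaces -29 → [-34, -18, -6]
-4 → extends → [-34, -18, -6, -4]
Four tails, so the longest strictly decreasing subsequence of the original has length 4.

4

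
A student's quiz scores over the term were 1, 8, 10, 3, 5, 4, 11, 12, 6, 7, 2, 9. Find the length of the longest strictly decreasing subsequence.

4

Let dp[i] be the longest strictly decreasing subsequence ending at i:
i:      1  2  3  4  5  6  7  8  9 10 11 12
a[i]:   1  8 10  3  5  4 11 12  6  7  2  9
dp:     1  1  1  2  2  3  1  1  2  2  4  2
Maximum is 4.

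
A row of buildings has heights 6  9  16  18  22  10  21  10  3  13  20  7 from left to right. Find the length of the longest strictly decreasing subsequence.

4

Negate each value so 'decreasing' becomes 'increasing', then run patience tails on the negated sequence:
-6 → extends → [-6]
-9 → replaces -6 → [-9]
-16 → replaces -9 → [-16]
-18 → replaces -16 → [-18]
-22 → replaces -18 → [-22]
-10 → extends → [-22, -10]
-21 → replaces -10 → [-22, -21]
-10 → extends → [-22, -21, -10]
-3 → extends → [-22, -21, -10, -3]
-13 → replaces -10 → [-22, -21, -13, -3]
-20 → replaces -13 → [-22, -21, -20, -3]
-7 → replaces -3 → [-22, -21, -20, -7]
Four tails, so the longest strictly decreasing subsequence of the original has length 4.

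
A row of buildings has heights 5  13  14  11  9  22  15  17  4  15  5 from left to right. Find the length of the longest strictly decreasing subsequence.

Negate each value so 'decreasing' becomes 'increasing', then run patience tails on the negated sequence:
-5 → extends → [-5]
-13 → replaces -5 → [-13]
-14 → replaces -13 → [-14]
-11 → extends → [-14, -11]
-9 → extends → [-14, -11, -9]
-22 → replaces -14 → [-22, -11, -9]
-15 → replaces -11 → [-22, -15, -9]
-17 → replaces -15 → [-22, -17, -9]
-4 → extends → [-22, -17, -9, -4]
-15 → replaces -9 → [-22, -17, -15, -4]
-5 → replaces -4 → [-22, -17, -15, -5]
Four tails, so the longest strictly decreasing subsequence of the original has length 4.

4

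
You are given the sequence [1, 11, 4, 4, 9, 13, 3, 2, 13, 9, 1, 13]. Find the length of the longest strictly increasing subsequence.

Track the smallest tail for each achievable length (strict):
1 → extends → [1]
11 → extends → [1, 11]
4 → replaces 11 → [1, 4]
4 → already a tail → [1, 4]
9 → extends → [1, 4, 9]
13 → extends → [1, 4, 9, 13]
3 → replaces 4 → [1, 3, 9, 13]
2 → replaces 3 → [1, 2, 9, 13]
13 → already a tail → [1, 2, 9, 13]
9 → already a tail → [1, 2, 9, 13]
1 → already a tail → [1, 2, 9, 13]
13 → already a tail → [1, 2, 9, 13]
Four tails, so the longest strictly increasing subsequence has length 4 (e.g. 1, 4, 9, 13).

4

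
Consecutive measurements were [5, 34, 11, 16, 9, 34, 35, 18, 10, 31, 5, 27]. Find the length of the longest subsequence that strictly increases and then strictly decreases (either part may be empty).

inc[i] = longest strictly increasing subsequence ending at i; dec[i] = longest strictly decreasing subsequence starting at i:
i:      1  2  3  4  5  6  7  8  9 10 11 12
a[i]:   5 34 11 16  9 34 35 18 10 31  5 27
inc:    1  2  2  3  2  4  5  4  3  5  1  5
dec:    1  4  3  3  2  4  4  3  2  2  1  1
Best peak at i=7 (value 35): inc=5, dec=4, length 5+4−1 = 8.

8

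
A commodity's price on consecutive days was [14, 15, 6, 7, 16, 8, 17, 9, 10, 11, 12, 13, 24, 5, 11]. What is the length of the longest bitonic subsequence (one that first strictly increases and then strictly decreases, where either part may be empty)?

inc[i] = longest strictly increasing subsequence ending at i; dec[i] = longest strictly decreasing subsequence starting at i:
i:      1  2  3  4  5  6  7  8  9 10 11 12 13 14 15
a[i]:  14 15  6  7 16  8 17  9 10 11 12 13 24  5 11
inc:    1  2  1  2  3  3  4  4  5  6  7  8  9  1  6
dec:    3  3  2  2  3  2  3  2  2  2  2  2  2  1  1
Best peak at i=13 (value 24): inc=9, dec=2, length 9+2−1 = 10.

10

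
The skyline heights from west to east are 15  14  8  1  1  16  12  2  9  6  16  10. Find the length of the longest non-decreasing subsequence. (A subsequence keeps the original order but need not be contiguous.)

Track the smallest tail for each achievable length (allowing ties):
15 → extends → [15]
14 → replaces 15 → [14]
8 → replaces 14 → [8]
1 → replaces 8 → [1]
1 → extends → [1, 1]
16 → extends → [1, 1, 16]
12 → replaces 16 → [1, 1, 12]
2 → replaces 12 → [1, 1, 2]
9 → extends → [1, 1, 2, 9]
6 → replaces 9 → [1, 1, 2, 6]
16 → extends → [1, 1, 2, 6, 16]
10 → replaces 16 → [1, 1, 2, 6, 10]
Five tails, so the longest non-decreasing subsequence has length 5 (e.g. 1, 1, 2, 9, 16).

5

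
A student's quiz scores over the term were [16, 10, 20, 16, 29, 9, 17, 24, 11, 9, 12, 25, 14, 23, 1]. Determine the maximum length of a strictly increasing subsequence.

5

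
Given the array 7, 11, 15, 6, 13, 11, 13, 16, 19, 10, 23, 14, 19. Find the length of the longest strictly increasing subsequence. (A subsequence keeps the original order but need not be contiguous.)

6

Track the smallest tail for each achievable length (strict):
7 → extends → [7]
11 → extends → [7, 11]
15 → extends → [7, 11, 15]
6 → replaces 7 → [6, 11, 15]
13 → replaces 15 → [6, 11, 13]
11 → already a tail → [6, 11, 13]
13 → already a tail → [6, 11, 13]
16 → extends → [6, 11, 13, 16]
19 → extends → [6, 11, 13, 16, 19]
10 → replaces 11 → [6, 10, 13, 16, 19]
23 → extends → [6, 10, 13, 16, 19, 23]
14 → replaces 16 → [6, 10, 13, 14, 19, 23]
19 → already a tail → [6, 10, 13, 14, 19, 23]
Six tails, so the longest strictly increasing subsequence has length 6 (e.g. 7, 11, 15, 16, 19, 23).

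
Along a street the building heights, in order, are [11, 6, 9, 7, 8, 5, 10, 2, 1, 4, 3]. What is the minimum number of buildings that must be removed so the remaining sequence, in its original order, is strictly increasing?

7

Fewest deletions = n − (longest strictly increasing subsequence).
i:      1  2  3  4  5  6  7  8  9 10 11
a[i]:  11  6  9  7  8  5 10  2  1  4  3
dp:     1  1  2  2  3  1  4  1  1  2  2
max dp = 4, so deletions = 11 − 4 = 7.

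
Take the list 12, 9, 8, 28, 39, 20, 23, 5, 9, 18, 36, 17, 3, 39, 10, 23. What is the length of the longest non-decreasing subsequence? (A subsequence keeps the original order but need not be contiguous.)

5

Let dp[i] be the length of the longest such subsequence ending at index i:
i:      1  2  3  4  5  6  7  8  9 10 11 12 13 14 15 16
a[i]:  12  9  8 28 39 20 23  5  9 18 36 17  3 39 10 23
dp:     1  1  1  2  3  2  3  1  2  3  4  3  1  5  3  4
Maximum dp value is 5.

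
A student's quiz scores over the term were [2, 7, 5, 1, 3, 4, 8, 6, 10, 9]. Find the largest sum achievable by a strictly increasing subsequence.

27

Let S[i] be the best sum of a strictly increasing subsequence ending at i:
i:      1  2  3  4  5  6  7  8  9 10
a[i]:   2  7  5  1  3  4  8  6 10  9
S:      2  9  7  1  5  9 17 15 27 26
Maximum is 27 (e.g. 2 + 3 + 4 + 8 + 10).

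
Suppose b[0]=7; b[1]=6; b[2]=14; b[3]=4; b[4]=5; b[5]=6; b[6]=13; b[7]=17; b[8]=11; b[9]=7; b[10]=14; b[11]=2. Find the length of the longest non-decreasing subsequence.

5

Let dp[i] be the length of the longest such subsequence ending at index i:
i:      0  1  2  3  4  5  6  7  8  9 10 11
b[i]:   7  6 14  4  5  6 13 17 11  7 14  2
dp:     1  1  2  1  2  3  4  5  4  4  5  1
Maximum dp value is 5.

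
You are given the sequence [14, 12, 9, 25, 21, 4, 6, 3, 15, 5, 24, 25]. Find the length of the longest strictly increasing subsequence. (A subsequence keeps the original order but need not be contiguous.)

Let dp[i] be the length of the longest such subsequence ending at index i:
i:      1  2  3  4  5  6  7  8  9 10 11 12
a[i]:  14 12  9 25 21  4  6  3 15  5 24 25
dp:     1  1  1  2  2  1  2  1  3  2  4  5
Maximum dp value is 5.

5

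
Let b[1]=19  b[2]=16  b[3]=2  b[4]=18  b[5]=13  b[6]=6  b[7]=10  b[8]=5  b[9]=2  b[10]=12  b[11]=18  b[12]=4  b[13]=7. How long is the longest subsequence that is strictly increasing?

5

Track the smallest tail for each achievable length (strict):
19 → extends → [19]
16 → replaces 19 → [16]
2 → replaces 16 → [2]
18 → extends → [2, 18]
13 → replaces 18 → [2, 13]
6 → replaces 13 → [2, 6]
10 → extends → [2, 6, 10]
5 → replaces 6 → [2, 5, 10]
2 → already a tail → [2, 5, 10]
12 → extends → [2, 5, 10, 12]
18 → extends → [2, 5, 10, 12, 18]
4 → replaces 5 → [2, 4, 10, 12, 18]
7 → replaces 10 → [2, 4, 7, 12, 18]
Five tails, so the longest strictly increasing subsequence has length 5 (e.g. 2, 6, 10, 12, 18).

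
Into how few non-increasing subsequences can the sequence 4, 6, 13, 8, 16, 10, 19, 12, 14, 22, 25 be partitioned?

8

The minimum number of non-increasing subsequences covering a sequence equals the length of its longest strictly increasing subsequence.
LIS length is 8 (e.g. 4, 6, 8, 10, 12, 14, 22, 25), so 8 piles are needed.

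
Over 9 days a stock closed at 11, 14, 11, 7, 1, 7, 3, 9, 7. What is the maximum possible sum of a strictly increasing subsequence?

Let S[i] be the best sum of a strictly increasing subsequence ending at i:
i:      1  2  3  4  5  6  7  8  9
a[i]:  11 14 11  7  1  7  3  9  7
S:     11 25 11  7  1  8  4 17 11
Maximum is 25 (e.g. 11 + 14).

25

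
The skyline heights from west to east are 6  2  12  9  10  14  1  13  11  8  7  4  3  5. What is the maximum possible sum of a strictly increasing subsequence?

39

Let S[i] be the best sum of a strictly increasing subsequence ending at i:
i:      1  2  3  4  5  6  7  8  9 10 11 12 13 14
a[i]:   6  2 12  9 10 14  1 13 11  8  7  4  3  5
S:      6  2 18 15 25 39  1 38 36 14 13  6  5 11
Maximum is 39 (e.g. 6 + 9 + 10 + 14).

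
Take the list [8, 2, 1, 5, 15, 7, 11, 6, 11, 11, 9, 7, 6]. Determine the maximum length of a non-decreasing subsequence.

Let dp[i] be the length of the longest such subsequence ending at index i:
i:      1  2  3  4  5  6  7  8  9 10 11 12 13
a[i]:   8  2  1  5 15  7 11  6 11 11  9  7  6
dp:     1  1  1  2  3  3  4  3  5  6  4  4  4
Maximum dp value is 6.

6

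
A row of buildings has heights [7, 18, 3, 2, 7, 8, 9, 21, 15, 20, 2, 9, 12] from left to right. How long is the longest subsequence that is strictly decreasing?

Let dp[i] be the longest strictly decreasing subsequence ending at i:
i:      1  2  3  4  5  6  7  8  9 10 11 12 13
a[i]:   7 18  3  2  7  8  9 21 15 20  2  9 12
dp:     1  1  2  3  2  2  2  1  2  2  3  3  3
Maximum is 3.

3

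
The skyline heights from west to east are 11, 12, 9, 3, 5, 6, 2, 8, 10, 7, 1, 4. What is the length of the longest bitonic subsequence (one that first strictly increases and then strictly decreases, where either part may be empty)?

7

inc[i] = longest strictly increasing subsequence ending at i; dec[i] = longest strictly decreasing subsequence starting at i:
i:      1  2  3  4  5  6  7  8  9 10 11 12
a[i]:  11 12  9  3  5  6  2  8 10  7  1  4
inc:    1  2  1  1  2  3  1  4  5  4  1  2
dec:    5  5  4  3  3  3  2  3  3  2  1  1
Best peak at i=9 (value 10): inc=5, dec=3, length 5+3−1 = 7.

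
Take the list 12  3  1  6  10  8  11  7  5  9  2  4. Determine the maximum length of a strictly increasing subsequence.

Let dp[i] be the length of the longest such subsequence ending at index i:
i:      1  2  3  4  5  6  7  8  9 10 11 12
a[i]:  12  3  1  6 10  8 11  7  5  9  2  4
dp:     1  1  1  2  3  3  4  3  2  4  2  3
Maximum dp value is 4.

4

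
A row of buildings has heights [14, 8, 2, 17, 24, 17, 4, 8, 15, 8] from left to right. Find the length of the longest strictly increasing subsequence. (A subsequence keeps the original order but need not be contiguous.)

Track the smallest tail for each achievable length (strict):
14 → extends → [14]
8 → replaces 14 → [8]
2 → replaces 8 → [2]
17 → extends → [2, 17]
24 → extends → [2, 17, 24]
17 → already a tail → [2, 17, 24]
4 → replaces 17 → [2, 4, 24]
8 → replaces 24 → [2, 4, 8]
15 → extends → [2, 4, 8, 15]
8 → already a tail → [2, 4, 8, 15]
Four tails, so the longest strictly increasing subsequence has length 4 (e.g. 2, 4, 8, 15).

4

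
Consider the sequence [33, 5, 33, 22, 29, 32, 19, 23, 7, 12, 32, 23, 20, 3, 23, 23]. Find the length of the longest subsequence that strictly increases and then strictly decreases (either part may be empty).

inc[i] = longest strictly increasing subsequence ending at i; dec[i] = longest strictly decreasing subsequence starting at i:
i:      1  2  3  4  5  6  7  8  9 10 11 12 13 14 15 16
a[i]:  33  5 33 22 29 32 19 23  7 12 32 23 20  3 23 23
inc:    1  1  2  2  3  4  2  3  2  3  4  4  4  1  5  5
dec:    5  2  5  4  4  4  3  3  2  2  4  3  2  1  1  1
Best peak at i=6 (value 32): inc=4, dec=4, length 4+4−1 = 7.

7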